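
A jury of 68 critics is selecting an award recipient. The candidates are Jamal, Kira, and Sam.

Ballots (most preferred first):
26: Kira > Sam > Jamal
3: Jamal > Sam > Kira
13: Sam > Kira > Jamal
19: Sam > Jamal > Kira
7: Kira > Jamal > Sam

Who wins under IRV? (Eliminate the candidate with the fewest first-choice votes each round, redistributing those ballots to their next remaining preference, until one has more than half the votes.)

Sam

Round 1: Jamal 3, Kira 33, Sam 32. Jamal eliminated.
Round 2: Kira 33, Sam 35. Sam has a majority (≥35).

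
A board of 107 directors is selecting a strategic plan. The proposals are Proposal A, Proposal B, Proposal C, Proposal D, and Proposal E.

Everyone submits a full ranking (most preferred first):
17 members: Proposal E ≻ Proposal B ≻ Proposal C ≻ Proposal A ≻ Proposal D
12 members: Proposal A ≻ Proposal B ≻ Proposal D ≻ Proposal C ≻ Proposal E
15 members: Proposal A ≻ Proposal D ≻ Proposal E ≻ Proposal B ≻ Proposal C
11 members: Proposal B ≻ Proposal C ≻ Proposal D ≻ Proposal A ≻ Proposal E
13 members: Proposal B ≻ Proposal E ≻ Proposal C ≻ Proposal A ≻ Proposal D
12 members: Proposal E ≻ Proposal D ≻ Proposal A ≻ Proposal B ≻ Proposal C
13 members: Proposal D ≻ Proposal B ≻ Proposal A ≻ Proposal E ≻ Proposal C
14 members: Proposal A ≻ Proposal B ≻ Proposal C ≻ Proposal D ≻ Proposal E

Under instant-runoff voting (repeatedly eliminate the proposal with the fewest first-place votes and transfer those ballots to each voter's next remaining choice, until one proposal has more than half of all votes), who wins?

Round 1: Proposal A 41, Proposal B 24, Proposal C 0, Proposal D 13, Proposal E 29. Proposal C eliminated.
Round 2: Proposal A 41, Proposal B 24, Proposal D 13, Proposal E 29. Proposal D eliminated.
Round 3: Proposal A 41, Proposal B 37, Proposal E 29. Proposal E eliminated.
Round 4: Proposal A 53, Proposal B 54. Proposal B has a majority (≥54).

Proposal B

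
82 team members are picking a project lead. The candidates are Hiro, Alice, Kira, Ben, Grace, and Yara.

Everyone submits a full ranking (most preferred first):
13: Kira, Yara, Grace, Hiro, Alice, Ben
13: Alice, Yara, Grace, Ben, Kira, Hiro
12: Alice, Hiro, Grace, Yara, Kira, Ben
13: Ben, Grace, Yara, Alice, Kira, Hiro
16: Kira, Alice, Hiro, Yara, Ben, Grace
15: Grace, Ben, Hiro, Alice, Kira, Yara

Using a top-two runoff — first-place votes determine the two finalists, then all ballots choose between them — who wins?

Alice

Round 1 first-place votes: Hiro 0, Alice 25, Kira 29, Ben 13, Grace 15, Yara 0. Kira and Alice advance.
Runoff: Kira is ranked above Alice on 29 ballots, Alice above Kira on 53.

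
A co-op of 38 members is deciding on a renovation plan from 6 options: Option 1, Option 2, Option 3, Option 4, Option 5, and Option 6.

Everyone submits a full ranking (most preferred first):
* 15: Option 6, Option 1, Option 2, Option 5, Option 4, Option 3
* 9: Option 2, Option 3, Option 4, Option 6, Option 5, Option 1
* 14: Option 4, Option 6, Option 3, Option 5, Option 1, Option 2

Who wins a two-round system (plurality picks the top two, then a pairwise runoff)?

Option 4

Round 1 first-place votes: Option 1 0, Option 2 9, Option 3 0, Option 4 14, Option 5 0, Option 6 15. Option 6 and Option 4 advance.
Runoff: Option 6 is ranked above Option 4 on 15 ballots, Option 4 above Option 6 on 23.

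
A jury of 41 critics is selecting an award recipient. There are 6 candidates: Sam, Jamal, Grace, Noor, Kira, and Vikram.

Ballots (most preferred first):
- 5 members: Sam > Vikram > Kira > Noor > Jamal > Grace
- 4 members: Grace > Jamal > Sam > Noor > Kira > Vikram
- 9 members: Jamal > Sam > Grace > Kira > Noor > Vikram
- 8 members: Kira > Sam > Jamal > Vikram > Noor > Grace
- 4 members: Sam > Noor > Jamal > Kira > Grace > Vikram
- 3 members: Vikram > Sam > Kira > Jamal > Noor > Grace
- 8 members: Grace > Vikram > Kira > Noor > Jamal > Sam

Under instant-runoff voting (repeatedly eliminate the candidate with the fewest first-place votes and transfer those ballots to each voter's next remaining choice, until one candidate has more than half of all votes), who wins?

Round 1: Sam 9, Jamal 9, Grace 12, Noor 0, Kira 8, Vikram 3. Noor eliminated.
Round 2: Sam 9, Jamal 9, Grace 12, Kira 8, Vikram 3. Vikram eliminated.
Round 3: Sam 12, Jamal 9, Grace 12, Kira 8. Kira eliminated.
Round 4: Sam 20, Jamal 9, Grace 12. Jamal eliminated.
Round 5: Sam 29, Grace 12. Sam has a majority (≥21).

Sam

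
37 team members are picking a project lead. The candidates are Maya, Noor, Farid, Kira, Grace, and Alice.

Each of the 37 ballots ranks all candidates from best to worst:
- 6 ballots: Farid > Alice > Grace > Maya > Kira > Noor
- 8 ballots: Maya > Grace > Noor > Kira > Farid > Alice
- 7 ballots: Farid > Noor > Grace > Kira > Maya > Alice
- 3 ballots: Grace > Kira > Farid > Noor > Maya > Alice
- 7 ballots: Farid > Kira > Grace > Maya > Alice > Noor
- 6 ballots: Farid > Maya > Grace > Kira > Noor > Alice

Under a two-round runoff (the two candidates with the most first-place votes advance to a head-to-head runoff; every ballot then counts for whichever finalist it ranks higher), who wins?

Farid

Round 1 first-place votes: Maya 8, Noor 0, Farid 26, Kira 0, Grace 3, Alice 0. Farid and Maya advance.
Runoff: Farid is ranked above Maya on 29 ballots, Maya above Farid on 8.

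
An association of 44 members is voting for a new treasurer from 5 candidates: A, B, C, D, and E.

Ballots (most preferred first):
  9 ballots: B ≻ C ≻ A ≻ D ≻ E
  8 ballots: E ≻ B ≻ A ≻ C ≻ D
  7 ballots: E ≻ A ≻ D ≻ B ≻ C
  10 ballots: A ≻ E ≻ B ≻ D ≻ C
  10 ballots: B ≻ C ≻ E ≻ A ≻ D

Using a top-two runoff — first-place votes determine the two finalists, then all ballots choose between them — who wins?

Round 1 first-place votes: A 10, B 19, C 0, D 0, E 15. B and E advance.
Runoff: B is ranked above E on 19 ballots, E above B on 25.

E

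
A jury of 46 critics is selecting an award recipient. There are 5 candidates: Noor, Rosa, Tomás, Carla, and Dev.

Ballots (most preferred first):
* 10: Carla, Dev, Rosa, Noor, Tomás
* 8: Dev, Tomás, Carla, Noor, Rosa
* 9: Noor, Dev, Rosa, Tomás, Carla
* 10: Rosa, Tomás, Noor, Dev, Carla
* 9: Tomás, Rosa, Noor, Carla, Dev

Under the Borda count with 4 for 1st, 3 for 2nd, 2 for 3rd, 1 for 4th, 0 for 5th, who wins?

Noor: 10×1 + 8×1 + 9×4 + 10×2 + 9×2 = 92
Rosa: 10×2 + 8×0 + 9×2 + 10×4 + 9×3 = 105
Tomás: 10×0 + 8×3 + 9×1 + 10×3 + 9×4 = 99
Carla: 10×4 + 8×2 + 9×0 + 10×0 + 9×1 = 65
Dev: 10×3 + 8×4 + 9×3 + 10×1 + 9×0 = 99

Rosa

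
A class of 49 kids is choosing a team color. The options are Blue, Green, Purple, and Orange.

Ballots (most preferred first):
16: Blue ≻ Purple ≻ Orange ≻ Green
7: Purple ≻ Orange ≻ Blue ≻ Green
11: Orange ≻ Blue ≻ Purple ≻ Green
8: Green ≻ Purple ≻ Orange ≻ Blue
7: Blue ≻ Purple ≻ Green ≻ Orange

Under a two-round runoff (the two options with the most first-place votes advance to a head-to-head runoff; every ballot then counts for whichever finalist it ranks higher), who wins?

Orange

Round 1 first-place votes: Blue 23, Green 8, Purple 7, Orange 11. Blue and Orange advance.
Runoff: Blue is ranked above Orange on 23 ballots, Orange above Blue on 26.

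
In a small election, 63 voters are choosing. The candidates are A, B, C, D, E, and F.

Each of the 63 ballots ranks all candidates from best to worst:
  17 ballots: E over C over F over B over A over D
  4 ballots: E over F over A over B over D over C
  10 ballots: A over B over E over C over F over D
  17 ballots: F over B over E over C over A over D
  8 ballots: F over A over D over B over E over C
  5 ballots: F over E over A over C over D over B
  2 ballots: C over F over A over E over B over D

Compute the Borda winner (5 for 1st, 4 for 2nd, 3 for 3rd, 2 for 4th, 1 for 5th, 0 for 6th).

F

A: 17×1 + 4×3 + 10×5 + 17×1 + 8×4 + 5×3 + 2×3 = 149
B: 17×2 + 4×2 + 10×4 + 17×4 + 8×2 + 5×0 + 2×1 = 168
C: 17×4 + 4×0 + 10×2 + 17×2 + 8×0 + 5×2 + 2×5 = 142
D: 17×0 + 4×1 + 10×0 + 17×0 + 8×3 + 5×1 + 2×0 = 33
E: 17×5 + 4×5 + 10×3 + 17×3 + 8×1 + 5×4 + 2×2 = 218
F: 17×3 + 4×4 + 10×1 + 17×5 + 8×5 + 5×5 + 2×4 = 235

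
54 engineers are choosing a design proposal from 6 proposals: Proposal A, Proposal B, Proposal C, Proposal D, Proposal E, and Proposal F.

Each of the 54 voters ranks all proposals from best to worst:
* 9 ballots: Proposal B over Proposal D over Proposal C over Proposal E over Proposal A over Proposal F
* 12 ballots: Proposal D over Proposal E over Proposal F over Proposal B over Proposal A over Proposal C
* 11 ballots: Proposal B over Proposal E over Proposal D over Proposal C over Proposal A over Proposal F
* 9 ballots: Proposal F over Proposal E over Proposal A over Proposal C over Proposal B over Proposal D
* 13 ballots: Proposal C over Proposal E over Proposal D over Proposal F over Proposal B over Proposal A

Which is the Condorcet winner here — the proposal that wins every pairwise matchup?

Proposal E

Proposal E vs Proposal A: 54–0
Proposal E vs Proposal B: 34–20
Proposal E vs Proposal C: 32–22
Proposal E vs Proposal D: 33–21
Proposal E vs Proposal F: 45–9
Proposal E beats every other proposal.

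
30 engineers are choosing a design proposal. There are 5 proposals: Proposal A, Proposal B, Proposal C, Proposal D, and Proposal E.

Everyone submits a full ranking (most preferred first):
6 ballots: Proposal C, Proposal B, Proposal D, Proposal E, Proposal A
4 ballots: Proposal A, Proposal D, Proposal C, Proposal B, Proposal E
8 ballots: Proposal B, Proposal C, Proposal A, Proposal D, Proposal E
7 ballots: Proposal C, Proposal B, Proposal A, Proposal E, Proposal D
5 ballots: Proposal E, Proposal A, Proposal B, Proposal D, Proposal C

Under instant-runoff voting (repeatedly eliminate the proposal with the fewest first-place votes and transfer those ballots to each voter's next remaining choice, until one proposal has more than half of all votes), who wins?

Proposal C

Round 1: Proposal A 4, Proposal B 8, Proposal C 13, Proposal D 0, Proposal E 5. Proposal D eliminated.
Round 2: Proposal A 4, Proposal B 8, Proposal C 13, Proposal E 5. Proposal A eliminated.
Round 3: Proposal B 8, Proposal C 17, Proposal E 5. Proposal C has a majority (≥16).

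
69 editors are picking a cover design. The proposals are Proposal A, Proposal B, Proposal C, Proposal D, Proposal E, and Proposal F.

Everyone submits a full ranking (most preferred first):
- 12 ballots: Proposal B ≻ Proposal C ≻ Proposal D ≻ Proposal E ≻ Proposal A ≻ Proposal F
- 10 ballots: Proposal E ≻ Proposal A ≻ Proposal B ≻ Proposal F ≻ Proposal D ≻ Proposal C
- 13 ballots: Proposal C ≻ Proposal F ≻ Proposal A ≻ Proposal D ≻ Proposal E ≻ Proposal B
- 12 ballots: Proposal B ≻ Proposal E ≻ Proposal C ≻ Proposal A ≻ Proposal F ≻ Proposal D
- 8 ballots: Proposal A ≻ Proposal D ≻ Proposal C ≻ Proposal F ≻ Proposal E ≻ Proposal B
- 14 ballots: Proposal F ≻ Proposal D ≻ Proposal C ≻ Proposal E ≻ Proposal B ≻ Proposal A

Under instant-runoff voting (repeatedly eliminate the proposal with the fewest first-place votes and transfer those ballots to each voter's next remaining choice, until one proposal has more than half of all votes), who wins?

Round 1: Proposal A 8, Proposal B 24, Proposal C 13, Proposal D 0, Proposal E 10, Proposal F 14. Proposal D eliminated.
Round 2: Proposal A 8, Proposal B 24, Proposal C 13, Proposal E 10, Proposal F 14. Proposal A eliminated.
Round 3: Proposal B 24, Proposal C 21, Proposal E 10, Proposal F 14. Proposal E eliminated.
Round 4: Proposal B 34, Proposal C 21, Proposal F 14. Proposal F eliminated.
Round 5: Proposal B 34, Proposal C 35. Proposal C has a majority (≥35).

Proposal C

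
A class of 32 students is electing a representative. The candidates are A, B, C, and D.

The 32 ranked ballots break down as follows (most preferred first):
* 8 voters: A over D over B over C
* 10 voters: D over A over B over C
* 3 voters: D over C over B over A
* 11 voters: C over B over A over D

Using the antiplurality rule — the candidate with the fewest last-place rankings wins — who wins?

B

Last-place votes: A 3, B 0, C 18, D 11.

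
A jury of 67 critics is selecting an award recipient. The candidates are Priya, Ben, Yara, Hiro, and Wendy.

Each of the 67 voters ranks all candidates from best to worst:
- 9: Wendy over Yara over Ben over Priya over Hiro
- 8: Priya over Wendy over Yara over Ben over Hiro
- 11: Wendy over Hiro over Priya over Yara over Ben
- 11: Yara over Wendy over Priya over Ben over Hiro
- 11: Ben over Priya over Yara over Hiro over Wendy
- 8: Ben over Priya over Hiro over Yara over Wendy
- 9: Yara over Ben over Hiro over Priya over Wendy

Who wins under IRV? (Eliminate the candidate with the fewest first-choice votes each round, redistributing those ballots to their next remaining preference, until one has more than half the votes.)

Round 1: Priya 8, Ben 19, Yara 20, Hiro 0, Wendy 20. Hiro eliminated.
Round 2: Priya 8, Ben 19, Yara 20, Wendy 20. Priya eliminated.
Round 3: Ben 19, Yara 20, Wendy 28. Ben eliminated.
Round 4: Yara 39, Wendy 28. Yara has a majority (≥34).

Yara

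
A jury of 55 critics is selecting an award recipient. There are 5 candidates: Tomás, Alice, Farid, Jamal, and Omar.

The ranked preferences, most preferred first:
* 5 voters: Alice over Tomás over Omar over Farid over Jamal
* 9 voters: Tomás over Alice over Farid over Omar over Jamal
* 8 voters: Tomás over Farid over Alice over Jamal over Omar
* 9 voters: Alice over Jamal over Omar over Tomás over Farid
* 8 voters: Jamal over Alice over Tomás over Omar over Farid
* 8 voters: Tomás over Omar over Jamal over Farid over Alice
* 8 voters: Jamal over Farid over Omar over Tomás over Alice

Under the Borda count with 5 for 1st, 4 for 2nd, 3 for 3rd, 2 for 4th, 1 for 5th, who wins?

Tomás

Tomás: 5×4 + 9×5 + 8×5 + 9×2 + 8×3 + 8×5 + 8×2 = 203
Alice: 5×5 + 9×4 + 8×3 + 9×5 + 8×4 + 8×1 + 8×1 = 178
Farid: 5×2 + 9×3 + 8×4 + 9×1 + 8×1 + 8×2 + 8×4 = 134
Jamal: 5×1 + 9×1 + 8×2 + 9×4 + 8×5 + 8×3 + 8×5 = 170
Omar: 5×3 + 9×2 + 8×1 + 9×3 + 8×2 + 8×4 + 8×3 = 140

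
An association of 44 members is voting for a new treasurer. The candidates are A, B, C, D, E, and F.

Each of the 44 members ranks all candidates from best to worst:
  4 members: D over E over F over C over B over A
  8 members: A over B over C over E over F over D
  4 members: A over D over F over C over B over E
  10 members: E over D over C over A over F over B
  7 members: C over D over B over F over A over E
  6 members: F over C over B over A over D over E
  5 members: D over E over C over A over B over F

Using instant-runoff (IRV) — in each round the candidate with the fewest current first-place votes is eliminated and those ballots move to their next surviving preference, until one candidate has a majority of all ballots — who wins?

C

Round 1: A 12, B 0, C 7, D 9, E 10, F 6. B eliminated.
Round 2: A 12, C 7, D 9, E 10, F 6. F eliminated.
Round 3: A 12, C 13, D 9, E 10. D eliminated.
Round 4: A 12, C 13, E 19. A eliminated.
Round 5: C 25, E 19. C has a majority (≥23).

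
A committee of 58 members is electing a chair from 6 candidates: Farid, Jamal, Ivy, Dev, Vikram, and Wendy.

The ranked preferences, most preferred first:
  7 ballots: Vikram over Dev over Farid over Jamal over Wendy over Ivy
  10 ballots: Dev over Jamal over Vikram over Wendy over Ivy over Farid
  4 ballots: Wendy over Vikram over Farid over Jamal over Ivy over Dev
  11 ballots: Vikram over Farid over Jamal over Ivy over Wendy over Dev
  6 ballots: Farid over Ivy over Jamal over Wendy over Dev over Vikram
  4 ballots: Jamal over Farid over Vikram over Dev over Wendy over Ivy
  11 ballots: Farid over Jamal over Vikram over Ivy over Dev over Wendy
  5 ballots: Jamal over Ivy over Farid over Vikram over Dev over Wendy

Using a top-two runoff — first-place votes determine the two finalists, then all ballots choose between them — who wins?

Round 1 first-place votes: Farid 17, Jamal 9, Ivy 0, Dev 10, Vikram 18, Wendy 4. Vikram and Farid advance.
Runoff: Vikram is ranked above Farid on 32 ballots, Farid above Vikram on 26.

Vikram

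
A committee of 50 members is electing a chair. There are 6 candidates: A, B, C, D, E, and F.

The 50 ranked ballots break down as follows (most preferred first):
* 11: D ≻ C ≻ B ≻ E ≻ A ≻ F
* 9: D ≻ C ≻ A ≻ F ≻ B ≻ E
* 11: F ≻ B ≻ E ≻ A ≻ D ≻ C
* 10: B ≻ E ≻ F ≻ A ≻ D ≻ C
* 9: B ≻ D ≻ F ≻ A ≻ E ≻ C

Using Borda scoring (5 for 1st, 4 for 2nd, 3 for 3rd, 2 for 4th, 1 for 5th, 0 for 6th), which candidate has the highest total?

A: 11×1 + 9×3 + 11×2 + 10×2 + 9×2 = 98
B: 11×3 + 9×1 + 11×4 + 10×5 + 9×5 = 181
C: 11×4 + 9×4 + 11×0 + 10×0 + 9×0 = 80
D: 11×5 + 9×5 + 11×1 + 10×1 + 9×4 = 157
E: 11×2 + 9×0 + 11×3 + 10×4 + 9×1 = 104
F: 11×0 + 9×2 + 11×5 + 10×3 + 9×3 = 130

B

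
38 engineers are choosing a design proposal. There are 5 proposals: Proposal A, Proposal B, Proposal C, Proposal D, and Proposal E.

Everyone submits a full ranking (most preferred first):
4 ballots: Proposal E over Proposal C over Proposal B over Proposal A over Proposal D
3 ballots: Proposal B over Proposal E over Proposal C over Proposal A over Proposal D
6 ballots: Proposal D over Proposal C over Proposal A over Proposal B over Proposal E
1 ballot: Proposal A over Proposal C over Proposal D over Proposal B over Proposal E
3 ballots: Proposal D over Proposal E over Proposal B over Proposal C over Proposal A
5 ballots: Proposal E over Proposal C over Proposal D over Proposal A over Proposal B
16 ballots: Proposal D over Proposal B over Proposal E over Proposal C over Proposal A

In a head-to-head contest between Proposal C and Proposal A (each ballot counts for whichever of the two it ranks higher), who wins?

Proposal C

Proposal C is ranked above Proposal A on 37 ballots; Proposal A above Proposal C on 1.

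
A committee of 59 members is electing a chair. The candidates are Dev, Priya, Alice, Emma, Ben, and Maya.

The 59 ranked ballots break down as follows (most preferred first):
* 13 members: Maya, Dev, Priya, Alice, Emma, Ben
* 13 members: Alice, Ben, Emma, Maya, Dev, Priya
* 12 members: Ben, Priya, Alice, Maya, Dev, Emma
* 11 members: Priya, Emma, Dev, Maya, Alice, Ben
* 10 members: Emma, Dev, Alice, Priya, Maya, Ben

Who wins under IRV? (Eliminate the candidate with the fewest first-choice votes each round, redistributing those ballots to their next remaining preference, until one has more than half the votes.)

Round 1: Dev 0, Priya 11, Alice 13, Emma 10, Ben 12, Maya 13. Dev eliminated.
Round 2: Priya 11, Alice 13, Emma 10, Ben 12, Maya 13. Emma eliminated.
Round 3: Priya 11, Alice 23, Ben 12, Maya 13. Priya eliminated.
Round 4: Alice 23, Ben 12, Maya 24. Ben eliminated.
Round 5: Alice 35, Maya 24. Alice has a majority (≥30).

Alice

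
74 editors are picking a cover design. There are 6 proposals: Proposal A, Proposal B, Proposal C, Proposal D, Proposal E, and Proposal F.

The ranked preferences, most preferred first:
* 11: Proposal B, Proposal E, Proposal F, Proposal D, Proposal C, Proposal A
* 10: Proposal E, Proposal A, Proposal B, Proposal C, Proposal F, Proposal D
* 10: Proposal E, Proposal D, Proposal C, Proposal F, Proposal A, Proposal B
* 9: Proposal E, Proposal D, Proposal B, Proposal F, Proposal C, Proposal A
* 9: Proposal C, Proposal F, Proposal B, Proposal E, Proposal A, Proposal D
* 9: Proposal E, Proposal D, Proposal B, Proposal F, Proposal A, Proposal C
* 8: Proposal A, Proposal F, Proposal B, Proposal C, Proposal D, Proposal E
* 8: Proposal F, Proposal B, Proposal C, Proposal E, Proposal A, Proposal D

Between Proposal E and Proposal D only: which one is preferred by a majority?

Proposal E is ranked above Proposal D on 66 ballots; Proposal D above Proposal E on 8.

Proposal E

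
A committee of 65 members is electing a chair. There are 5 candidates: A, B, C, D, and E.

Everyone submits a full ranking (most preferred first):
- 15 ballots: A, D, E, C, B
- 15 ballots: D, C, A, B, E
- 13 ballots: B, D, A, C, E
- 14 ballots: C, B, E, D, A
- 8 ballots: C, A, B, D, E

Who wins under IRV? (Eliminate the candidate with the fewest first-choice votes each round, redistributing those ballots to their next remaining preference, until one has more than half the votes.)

D

Round 1: A 15, B 13, C 22, D 15, E 0. E eliminated.
Round 2: A 15, B 13, C 22, D 15. B eliminated.
Round 3: A 15, C 22, D 28. A eliminated.
Round 4: C 22, D 43. D has a majority (≥33).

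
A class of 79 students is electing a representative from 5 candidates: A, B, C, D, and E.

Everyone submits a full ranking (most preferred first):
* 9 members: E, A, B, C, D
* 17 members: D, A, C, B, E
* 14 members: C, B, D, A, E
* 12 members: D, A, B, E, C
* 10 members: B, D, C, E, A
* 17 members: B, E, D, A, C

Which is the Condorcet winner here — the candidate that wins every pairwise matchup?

B vs A: 41–38
B vs C: 48–31
B vs D: 50–29
B vs E: 70–9
B beats every other candidate.

B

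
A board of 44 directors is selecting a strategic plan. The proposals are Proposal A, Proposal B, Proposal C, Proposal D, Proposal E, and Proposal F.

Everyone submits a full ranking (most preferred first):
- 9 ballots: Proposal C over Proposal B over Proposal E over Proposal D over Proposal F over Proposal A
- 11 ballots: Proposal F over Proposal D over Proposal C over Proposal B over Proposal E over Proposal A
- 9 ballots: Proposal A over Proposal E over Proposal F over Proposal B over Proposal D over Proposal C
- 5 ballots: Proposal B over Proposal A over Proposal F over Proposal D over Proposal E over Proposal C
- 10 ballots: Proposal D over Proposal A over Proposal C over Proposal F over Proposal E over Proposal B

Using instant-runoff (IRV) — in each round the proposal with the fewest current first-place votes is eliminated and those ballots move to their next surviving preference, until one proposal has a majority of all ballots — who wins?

Proposal D

Round 1: Proposal A 9, Proposal B 5, Proposal C 9, Proposal D 10, Proposal E 0, Proposal F 11. Proposal E eliminated.
Round 2: Proposal A 9, Proposal B 5, Proposal C 9, Proposal D 10, Proposal F 11. Proposal B eliminated.
Round 3: Proposal A 14, Proposal C 9, Proposal D 10, Proposal F 11. Proposal C eliminated.
Round 4: Proposal A 14, Proposal D 19, Proposal F 11. Proposal F eliminated.
Round 5: Proposal A 14, Proposal D 30. Proposal D has a majority (≥23).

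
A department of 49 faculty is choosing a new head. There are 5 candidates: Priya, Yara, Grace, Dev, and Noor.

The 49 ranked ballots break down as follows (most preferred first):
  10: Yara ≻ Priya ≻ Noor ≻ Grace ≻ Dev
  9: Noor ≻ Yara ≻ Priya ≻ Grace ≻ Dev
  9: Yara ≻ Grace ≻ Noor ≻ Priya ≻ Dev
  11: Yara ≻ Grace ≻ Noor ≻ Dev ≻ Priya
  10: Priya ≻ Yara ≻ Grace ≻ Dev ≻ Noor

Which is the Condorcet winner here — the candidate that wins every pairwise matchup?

Yara vs Priya: 39–10
Yara vs Grace: 49–0
Yara vs Dev: 49–0
Yara vs Noor: 40–9
Yara beats every other candidate.

Yara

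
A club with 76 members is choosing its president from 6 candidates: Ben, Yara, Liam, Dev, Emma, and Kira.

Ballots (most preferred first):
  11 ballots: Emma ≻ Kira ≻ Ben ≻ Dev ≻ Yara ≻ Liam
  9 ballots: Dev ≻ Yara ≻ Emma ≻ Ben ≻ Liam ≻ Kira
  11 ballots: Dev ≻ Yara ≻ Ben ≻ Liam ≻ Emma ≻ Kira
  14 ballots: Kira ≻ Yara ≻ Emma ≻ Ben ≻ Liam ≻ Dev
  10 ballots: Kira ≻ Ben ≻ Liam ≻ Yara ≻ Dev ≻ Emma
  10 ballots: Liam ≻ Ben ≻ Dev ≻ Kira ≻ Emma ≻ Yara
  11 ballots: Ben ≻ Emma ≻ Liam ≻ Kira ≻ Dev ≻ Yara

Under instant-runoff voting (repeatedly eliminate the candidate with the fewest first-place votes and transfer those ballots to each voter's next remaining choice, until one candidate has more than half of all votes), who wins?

Ben

Round 1: Ben 11, Yara 0, Liam 10, Dev 20, Emma 11, Kira 24. Yara eliminated.
Round 2: Ben 11, Liam 10, Dev 20, Emma 11, Kira 24. Liam eliminated.
Round 3: Ben 21, Dev 20, Emma 11, Kira 24. Emma eliminated.
Round 4: Ben 21, Dev 20, Kira 35. Dev eliminated.
Round 5: Ben 41, Kira 35. Ben has a majority (≥39).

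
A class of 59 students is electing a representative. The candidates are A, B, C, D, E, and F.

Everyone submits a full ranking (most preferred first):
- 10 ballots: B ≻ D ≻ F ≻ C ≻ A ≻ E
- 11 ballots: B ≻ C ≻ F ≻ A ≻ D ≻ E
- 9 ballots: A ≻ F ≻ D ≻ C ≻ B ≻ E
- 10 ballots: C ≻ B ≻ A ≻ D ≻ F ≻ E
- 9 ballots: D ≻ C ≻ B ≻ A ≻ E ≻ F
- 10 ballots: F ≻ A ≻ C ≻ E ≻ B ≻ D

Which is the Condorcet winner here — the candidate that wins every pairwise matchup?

C vs A: 40–19
C vs B: 38–21
C vs D: 31–28
C vs E: 59–0
C vs F: 30–29
C beats every other candidate.

C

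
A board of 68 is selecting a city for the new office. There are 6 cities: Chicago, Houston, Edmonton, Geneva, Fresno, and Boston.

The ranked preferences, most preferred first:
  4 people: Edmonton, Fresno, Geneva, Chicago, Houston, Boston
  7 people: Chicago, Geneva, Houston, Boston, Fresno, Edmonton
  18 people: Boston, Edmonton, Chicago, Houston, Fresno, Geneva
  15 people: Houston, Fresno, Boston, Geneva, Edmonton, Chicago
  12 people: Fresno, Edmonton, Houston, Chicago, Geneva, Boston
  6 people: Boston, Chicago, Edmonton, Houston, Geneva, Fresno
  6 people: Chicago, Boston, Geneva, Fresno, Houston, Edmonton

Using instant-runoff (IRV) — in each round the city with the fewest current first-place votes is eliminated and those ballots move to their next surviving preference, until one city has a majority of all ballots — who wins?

Round 1: Chicago 13, Houston 15, Edmonton 4, Geneva 0, Fresno 12, Boston 24. Geneva eliminated.
Round 2: Chicago 13, Houston 15, Edmonton 4, Fresno 12, Boston 24. Edmonton eliminated.
Round 3: Chicago 13, Houston 15, Fresno 16, Boston 24. Chicago eliminated.
Round 4: Houston 22, Fresno 16, Boston 30. Fresno eliminated.
Round 5: Houston 38, Boston 30. Houston has a majority (≥35).

Houston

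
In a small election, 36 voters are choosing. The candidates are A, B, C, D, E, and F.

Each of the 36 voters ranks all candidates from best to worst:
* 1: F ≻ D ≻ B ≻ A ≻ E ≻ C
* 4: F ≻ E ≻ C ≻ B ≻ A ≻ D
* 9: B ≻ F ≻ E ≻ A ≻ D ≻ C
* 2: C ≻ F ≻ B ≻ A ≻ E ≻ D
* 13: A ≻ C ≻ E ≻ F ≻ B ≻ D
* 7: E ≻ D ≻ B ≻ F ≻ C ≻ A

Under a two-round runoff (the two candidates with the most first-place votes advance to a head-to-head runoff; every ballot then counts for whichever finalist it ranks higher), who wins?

B

Round 1 first-place votes: A 13, B 9, C 2, D 0, E 7, F 5. A and B advance.
Runoff: A is ranked above B on 13 ballots, B above A on 23.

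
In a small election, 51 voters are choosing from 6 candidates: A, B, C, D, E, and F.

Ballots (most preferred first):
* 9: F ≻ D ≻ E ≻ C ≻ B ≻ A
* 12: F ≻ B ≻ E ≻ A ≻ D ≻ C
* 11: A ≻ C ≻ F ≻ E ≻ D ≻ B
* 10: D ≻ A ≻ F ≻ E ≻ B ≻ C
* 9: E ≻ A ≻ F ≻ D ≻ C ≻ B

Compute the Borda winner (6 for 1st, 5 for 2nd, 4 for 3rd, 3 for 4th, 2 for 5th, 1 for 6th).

A: 9×1 + 12×3 + 11×6 + 10×5 + 9×5 = 206
B: 9×2 + 12×5 + 11×1 + 10×2 + 9×1 = 118
C: 9×3 + 12×1 + 11×5 + 10×1 + 9×2 = 122
D: 9×5 + 12×2 + 11×2 + 10×6 + 9×3 = 178
E: 9×4 + 12×4 + 11×3 + 10×3 + 9×6 = 201
F: 9×6 + 12×6 + 11×4 + 10×4 + 9×4 = 246

F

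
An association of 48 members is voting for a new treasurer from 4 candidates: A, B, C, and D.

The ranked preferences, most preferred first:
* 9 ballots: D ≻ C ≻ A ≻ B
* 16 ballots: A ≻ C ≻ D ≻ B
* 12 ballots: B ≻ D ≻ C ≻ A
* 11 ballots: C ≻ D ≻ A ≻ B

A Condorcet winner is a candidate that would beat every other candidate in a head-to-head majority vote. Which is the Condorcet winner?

C

C vs A: 32–16
C vs B: 36–12
C vs D: 27–21
C beats every other candidate.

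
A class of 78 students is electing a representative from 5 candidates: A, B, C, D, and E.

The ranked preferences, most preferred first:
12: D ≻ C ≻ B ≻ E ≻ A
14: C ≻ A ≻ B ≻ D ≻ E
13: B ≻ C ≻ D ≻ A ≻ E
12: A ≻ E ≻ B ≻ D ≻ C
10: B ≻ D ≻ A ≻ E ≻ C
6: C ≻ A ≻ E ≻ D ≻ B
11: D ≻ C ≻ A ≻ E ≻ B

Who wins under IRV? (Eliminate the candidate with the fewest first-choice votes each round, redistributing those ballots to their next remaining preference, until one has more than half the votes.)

Round 1: A 12, B 23, C 20, D 23, E 0. E eliminated.
Round 2: A 12, B 23, C 20, D 23. A eliminated.
Round 3: B 35, C 20, D 23. C eliminated.
Round 4: B 49, D 29. B has a majority (≥40).

B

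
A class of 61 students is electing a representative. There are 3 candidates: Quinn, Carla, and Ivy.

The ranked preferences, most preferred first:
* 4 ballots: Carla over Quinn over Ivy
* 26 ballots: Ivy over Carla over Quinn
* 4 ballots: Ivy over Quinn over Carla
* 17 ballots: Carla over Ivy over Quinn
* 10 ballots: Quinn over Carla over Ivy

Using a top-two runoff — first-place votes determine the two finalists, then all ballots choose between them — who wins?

Round 1 first-place votes: Quinn 10, Carla 21, Ivy 30. Ivy and Carla advance.
Runoff: Ivy is ranked above Carla on 30 ballots, Carla above Ivy on 31.

Carla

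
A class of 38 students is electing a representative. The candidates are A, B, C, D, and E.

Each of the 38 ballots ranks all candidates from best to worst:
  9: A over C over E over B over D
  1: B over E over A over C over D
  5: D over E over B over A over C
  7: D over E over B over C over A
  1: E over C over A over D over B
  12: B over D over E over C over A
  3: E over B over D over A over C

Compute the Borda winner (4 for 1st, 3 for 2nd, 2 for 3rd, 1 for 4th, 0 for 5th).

A: 9×4 + 1×2 + 5×1 + 7×0 + 1×2 + 12×0 + 3×1 = 48
B: 9×1 + 1×4 + 5×2 + 7×2 + 1×0 + 12×4 + 3×3 = 94
C: 9×3 + 1×1 + 5×0 + 7×1 + 1×3 + 12×1 + 3×0 = 50
D: 9×0 + 1×0 + 5×4 + 7×4 + 1×1 + 12×3 + 3×2 = 91
E: 9×2 + 1×3 + 5×3 + 7×3 + 1×4 + 12×2 + 3×4 = 97

E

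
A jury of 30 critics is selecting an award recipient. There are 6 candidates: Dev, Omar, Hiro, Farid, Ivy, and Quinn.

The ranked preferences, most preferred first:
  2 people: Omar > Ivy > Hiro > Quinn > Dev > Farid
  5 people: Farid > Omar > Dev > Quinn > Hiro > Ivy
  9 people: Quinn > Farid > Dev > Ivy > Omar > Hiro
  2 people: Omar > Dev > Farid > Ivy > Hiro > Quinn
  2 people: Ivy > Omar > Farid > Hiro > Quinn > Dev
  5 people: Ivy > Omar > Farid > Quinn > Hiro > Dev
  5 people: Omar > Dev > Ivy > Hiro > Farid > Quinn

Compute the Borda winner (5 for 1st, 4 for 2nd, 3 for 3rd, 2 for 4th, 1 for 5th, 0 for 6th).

Dev: 2×1 + 5×3 + 9×3 + 2×4 + 2×0 + 5×0 + 5×4 = 72
Omar: 2×5 + 5×4 + 9×1 + 2×5 + 2×4 + 5×4 + 5×5 = 102
Hiro: 2×3 + 5×1 + 9×0 + 2×1 + 2×2 + 5×1 + 5×2 = 32
Farid: 2×0 + 5×5 + 9×4 + 2×3 + 2×3 + 5×3 + 5×1 = 93
Ivy: 2×4 + 5×0 + 9×2 + 2×2 + 2×5 + 5×5 + 5×3 = 80
Quinn: 2×2 + 5×2 + 9×5 + 2×0 + 2×1 + 5×2 + 5×0 = 71

Omar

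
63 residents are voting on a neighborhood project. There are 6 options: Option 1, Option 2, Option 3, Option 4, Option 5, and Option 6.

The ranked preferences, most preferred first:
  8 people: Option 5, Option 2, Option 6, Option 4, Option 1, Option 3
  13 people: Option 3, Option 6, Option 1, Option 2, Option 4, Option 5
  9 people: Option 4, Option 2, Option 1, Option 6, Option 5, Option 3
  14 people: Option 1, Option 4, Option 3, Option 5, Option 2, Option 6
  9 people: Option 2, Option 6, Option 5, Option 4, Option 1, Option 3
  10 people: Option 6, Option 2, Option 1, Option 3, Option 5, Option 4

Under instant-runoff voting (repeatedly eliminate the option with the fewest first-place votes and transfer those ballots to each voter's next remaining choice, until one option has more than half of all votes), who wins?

Round 1: Option 1 14, Option 2 9, Option 3 13, Option 4 9, Option 5 8, Option 6 10. Option 5 eliminated.
Round 2: Option 1 14, Option 2 17, Option 3 13, Option 4 9, Option 6 10. Option 4 eliminated.
Round 3: Option 1 14, Option 2 26, Option 3 13, Option 6 10. Option 6 eliminated.
Round 4: Option 1 14, Option 2 36, Option 3 13. Option 2 has a majority (≥32).

Option 2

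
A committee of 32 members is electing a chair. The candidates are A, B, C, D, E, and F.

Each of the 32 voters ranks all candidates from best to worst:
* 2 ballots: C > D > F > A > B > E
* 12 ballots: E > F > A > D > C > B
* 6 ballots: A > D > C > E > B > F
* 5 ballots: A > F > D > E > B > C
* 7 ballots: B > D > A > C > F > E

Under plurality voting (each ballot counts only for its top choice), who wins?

First-place votes: A 11, B 7, C 2, D 0, E 12, F 0.

E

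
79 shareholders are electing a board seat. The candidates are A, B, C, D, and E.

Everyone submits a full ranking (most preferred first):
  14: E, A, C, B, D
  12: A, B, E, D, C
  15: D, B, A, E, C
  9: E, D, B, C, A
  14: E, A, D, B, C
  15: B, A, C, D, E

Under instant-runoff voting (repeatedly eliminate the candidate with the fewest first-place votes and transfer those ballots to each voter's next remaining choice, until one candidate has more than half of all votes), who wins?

Round 1: A 12, B 15, C 0, D 15, E 37. C eliminated.
Round 2: A 12, B 15, D 15, E 37. A eliminated.
Round 3: B 27, D 15, E 37. D eliminated.
Round 4: B 42, E 37. B has a majority (≥40).

B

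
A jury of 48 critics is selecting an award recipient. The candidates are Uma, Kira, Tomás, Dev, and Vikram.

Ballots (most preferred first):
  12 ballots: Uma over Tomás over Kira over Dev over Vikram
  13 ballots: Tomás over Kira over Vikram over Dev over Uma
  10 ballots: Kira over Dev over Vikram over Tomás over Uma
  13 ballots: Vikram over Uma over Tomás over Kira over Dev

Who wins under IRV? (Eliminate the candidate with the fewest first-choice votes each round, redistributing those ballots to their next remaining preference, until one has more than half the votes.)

Round 1: Uma 12, Kira 10, Tomás 13, Dev 0, Vikram 13. Dev eliminated.
Round 2: Uma 12, Kira 10, Tomás 13, Vikram 13. Kira eliminated.
Round 3: Uma 12, Tomás 13, Vikram 23. Uma eliminated.
Round 4: Tomás 25, Vikram 23. Tomás has a majority (≥25).

Tomás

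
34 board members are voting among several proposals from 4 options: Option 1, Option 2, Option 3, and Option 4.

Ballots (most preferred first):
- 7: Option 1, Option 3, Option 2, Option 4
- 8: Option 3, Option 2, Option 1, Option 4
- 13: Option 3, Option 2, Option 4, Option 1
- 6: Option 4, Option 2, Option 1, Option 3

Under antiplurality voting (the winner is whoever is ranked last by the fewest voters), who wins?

Option 2

Last-place votes: Option 1 13, Option 2 0, Option 3 6, Option 4 15.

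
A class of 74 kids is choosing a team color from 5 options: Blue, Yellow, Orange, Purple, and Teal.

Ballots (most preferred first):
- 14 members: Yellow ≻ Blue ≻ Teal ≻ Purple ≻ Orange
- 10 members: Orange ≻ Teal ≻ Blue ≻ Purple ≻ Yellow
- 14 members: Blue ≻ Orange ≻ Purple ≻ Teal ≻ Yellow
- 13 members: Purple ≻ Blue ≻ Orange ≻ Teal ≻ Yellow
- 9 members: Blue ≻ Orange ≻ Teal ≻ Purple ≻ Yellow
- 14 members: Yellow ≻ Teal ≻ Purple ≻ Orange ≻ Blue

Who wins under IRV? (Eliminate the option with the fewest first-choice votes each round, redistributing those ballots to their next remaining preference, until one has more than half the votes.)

Round 1: Blue 23, Yellow 28, Orange 10, Purple 13, Teal 0. Teal eliminated.
Round 2: Blue 23, Yellow 28, Orange 10, Purple 13. Orange eliminated.
Round 3: Blue 33, Yellow 28, Purple 13. Purple eliminated.
Round 4: Blue 46, Yellow 28. Blue has a majority (≥38).

Blue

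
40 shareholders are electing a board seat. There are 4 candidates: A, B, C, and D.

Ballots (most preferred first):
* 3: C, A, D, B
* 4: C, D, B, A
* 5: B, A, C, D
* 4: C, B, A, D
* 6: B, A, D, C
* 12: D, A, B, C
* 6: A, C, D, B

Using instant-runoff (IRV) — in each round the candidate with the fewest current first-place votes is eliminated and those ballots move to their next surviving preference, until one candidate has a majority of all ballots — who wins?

Round 1: A 6, B 11, C 11, D 12. A eliminated.
Round 2: B 11, C 17, D 12. B eliminated.
Round 3: C 22, D 18. C has a majority (≥21).

C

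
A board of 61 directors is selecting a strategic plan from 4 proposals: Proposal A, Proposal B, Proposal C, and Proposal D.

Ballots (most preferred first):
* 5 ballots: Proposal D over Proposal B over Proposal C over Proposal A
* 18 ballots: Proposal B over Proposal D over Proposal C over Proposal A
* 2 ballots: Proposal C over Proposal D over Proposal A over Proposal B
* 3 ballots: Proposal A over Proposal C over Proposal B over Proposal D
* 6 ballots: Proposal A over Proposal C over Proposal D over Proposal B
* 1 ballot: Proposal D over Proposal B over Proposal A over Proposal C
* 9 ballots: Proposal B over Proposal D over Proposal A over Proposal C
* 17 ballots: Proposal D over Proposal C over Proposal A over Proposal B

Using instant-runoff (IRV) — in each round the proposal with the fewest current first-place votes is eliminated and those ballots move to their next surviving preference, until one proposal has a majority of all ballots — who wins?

Proposal D

Round 1: Proposal A 9, Proposal B 27, Proposal C 2, Proposal D 23. Proposal C eliminated.
Round 2: Proposal A 9, Proposal B 27, Proposal D 25. Proposal A eliminated.
Round 3: Proposal B 30, Proposal D 31. Proposal D has a majority (≥31).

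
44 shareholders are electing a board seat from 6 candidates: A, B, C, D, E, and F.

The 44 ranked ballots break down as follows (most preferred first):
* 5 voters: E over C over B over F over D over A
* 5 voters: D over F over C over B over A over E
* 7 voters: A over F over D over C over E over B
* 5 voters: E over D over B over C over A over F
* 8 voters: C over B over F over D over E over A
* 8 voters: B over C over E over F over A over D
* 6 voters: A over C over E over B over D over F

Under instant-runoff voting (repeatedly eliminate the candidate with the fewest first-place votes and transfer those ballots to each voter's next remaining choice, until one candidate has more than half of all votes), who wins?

Round 1: A 13, B 8, C 8, D 5, E 10, F 0. F eliminated.
Round 2: A 13, B 8, C 8, D 5, E 10. D eliminated.
Round 3: A 13, B 8, C 13, E 10. B eliminated.
Round 4: A 13, C 21, E 10. E eliminated.
Round 5: A 13, C 31. C has a majority (≥23).

C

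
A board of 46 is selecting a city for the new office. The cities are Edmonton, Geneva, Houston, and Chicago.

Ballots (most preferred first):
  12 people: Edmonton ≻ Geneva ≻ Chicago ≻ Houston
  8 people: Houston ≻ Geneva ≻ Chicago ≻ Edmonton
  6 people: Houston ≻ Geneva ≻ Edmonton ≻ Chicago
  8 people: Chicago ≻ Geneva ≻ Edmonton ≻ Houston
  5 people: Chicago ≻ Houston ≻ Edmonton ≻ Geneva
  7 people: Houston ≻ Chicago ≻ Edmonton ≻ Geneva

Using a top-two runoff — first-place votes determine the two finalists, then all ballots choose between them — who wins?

Round 1 first-place votes: Edmonton 12, Geneva 0, Houston 21, Chicago 13. Houston and Chicago advance.
Runoff: Houston is ranked above Chicago on 21 ballots, Chicago above Houston on 25.

Chicago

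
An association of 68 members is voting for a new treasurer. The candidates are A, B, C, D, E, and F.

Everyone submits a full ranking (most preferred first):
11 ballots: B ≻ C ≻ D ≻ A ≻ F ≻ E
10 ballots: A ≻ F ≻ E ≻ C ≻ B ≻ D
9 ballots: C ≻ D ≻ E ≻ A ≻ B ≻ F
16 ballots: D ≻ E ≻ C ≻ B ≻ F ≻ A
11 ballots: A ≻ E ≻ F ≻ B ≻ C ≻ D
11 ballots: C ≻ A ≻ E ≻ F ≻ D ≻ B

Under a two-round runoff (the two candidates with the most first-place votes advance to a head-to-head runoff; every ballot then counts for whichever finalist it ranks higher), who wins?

Round 1 first-place votes: A 21, B 11, C 20, D 16, E 0, F 0. A and C advance.
Runoff: A is ranked above C on 21 ballots, C above A on 47.

C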